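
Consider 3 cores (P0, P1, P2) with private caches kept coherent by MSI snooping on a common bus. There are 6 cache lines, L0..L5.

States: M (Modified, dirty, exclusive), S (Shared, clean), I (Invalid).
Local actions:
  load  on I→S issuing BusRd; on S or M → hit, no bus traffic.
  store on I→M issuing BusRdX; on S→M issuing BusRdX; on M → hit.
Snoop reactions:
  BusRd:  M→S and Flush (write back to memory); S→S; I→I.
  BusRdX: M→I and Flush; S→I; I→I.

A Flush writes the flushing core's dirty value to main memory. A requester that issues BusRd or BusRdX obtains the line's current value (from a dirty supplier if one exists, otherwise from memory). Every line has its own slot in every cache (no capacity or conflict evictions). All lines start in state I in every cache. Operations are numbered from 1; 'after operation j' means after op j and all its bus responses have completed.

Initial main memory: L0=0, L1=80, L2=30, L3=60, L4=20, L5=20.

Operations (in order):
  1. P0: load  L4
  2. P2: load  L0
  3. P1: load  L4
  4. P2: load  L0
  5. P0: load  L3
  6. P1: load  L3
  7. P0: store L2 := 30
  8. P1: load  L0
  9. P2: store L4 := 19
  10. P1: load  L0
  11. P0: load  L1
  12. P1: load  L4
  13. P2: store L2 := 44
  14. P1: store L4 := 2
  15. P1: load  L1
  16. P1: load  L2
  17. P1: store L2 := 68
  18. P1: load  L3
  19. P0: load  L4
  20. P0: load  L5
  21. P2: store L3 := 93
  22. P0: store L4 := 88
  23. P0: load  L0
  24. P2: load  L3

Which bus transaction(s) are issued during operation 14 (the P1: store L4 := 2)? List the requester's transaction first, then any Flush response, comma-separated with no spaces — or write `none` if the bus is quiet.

bus = BusRdX

  op1 P0: load  L4 → S/I/I on L4; bus BusRd; mem=20
  op2 P2: load  L0 → I/I/S on L0; bus BusRd; mem=0
  op3 P1: load  L4 → S/S/I on L4; bus BusRd; mem=20
  op4 P2: load  L0 → I/I/S on L0; bus (none); mem=0
  op5 P0: load  L3 → S/I/I on L3; bus BusRd; mem=60
  op6 P1: load  L3 → S/S/I on L3; bus BusRd; mem=60
  op7 P0: store L2 := 30 → M/I/I on L2; bus BusRdX; mem=30
  op8 P1: load  L0 → I/S/S on L0; bus BusRd; mem=0
  op9 P2: store L4 := 19 → I/I/M on L4; bus BusRdX; mem=20
  op10 P1: load  L0 → I/S/S on L0; bus (none); mem=0
  op11 P0: load  L1 → S/I/I on L1; bus BusRd; mem=80
  op12 P1: load  L4 → I/S/S on L4; bus BusRd Flush; mem=19
  op13 P2: store L2 := 44 → I/I/M on L2; bus BusRdX Flush; mem=30
  op14 P1: store L4 := 2 → I/M/I on L4; bus BusRdX; mem=19
  op15 P1: load  L1 → S/S/I on L1; bus BusRd; mem=80
  op16 P1: load  L2 → I/S/S on L2; bus BusRd Flush; mem=44
  op17 P1: store L2 := 68 → I/M/I on L2; bus BusRdX; mem=44
  op18 P1: load  L3 → S/S/I on L3; bus (none); mem=60
  op19 P0: load  L4 → S/S/I on L4; bus BusRd Flush; mem=2
  op20 P0: load  L5 → S/I/I on L5; bus BusRd; mem=20
  op21 P2: store L3 := 93 → I/I/M on L3; bus BusRdX; mem=60
  op22 P0: store L4 := 88 → M/I/I on L4; bus BusRdX; mem=2
  op23 P0: load  L0 → S/S/S on L0; bus BusRd; mem=0
  op24 P2: load  L3 → I/I/M on L3; bus (none); mem=60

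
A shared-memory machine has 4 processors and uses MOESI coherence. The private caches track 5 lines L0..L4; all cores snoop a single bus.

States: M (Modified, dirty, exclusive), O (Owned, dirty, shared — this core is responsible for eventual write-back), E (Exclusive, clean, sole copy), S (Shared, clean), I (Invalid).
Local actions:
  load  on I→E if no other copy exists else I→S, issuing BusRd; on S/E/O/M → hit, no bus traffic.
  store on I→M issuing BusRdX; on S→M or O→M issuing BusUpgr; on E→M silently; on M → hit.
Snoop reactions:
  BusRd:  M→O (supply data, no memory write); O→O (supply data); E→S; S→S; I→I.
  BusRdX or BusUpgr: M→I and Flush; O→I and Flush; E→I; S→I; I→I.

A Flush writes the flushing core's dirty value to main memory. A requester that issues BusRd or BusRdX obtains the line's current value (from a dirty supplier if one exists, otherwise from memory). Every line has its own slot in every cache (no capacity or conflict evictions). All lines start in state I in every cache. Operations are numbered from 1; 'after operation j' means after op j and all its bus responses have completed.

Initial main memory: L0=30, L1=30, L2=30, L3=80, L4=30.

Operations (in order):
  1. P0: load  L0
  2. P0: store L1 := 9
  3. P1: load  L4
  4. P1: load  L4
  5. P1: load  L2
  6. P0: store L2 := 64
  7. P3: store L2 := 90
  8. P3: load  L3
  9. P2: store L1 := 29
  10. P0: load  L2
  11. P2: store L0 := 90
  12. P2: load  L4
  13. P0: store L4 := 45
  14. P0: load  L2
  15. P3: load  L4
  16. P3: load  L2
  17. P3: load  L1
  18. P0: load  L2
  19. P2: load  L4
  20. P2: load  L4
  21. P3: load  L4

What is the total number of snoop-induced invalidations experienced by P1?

  op1 P0: load  L0 → E/I/I/I on L0; bus BusRd; mem=30
  op2 P0: store L1 := 9 → M/I/I/I on L1; bus BusRdX; mem=30
  op3 P1: load  L4 → I/E/I/I on L4; bus BusRd; mem=30
  op4 P1: load  L4 → I/E/I/I on L4; bus (none); mem=30
  op5 P1: load  L2 → I/E/I/I on L2; bus BusRd; mem=30
  op6 P0: store L2 := 64 → M/I/I/I on L2; bus BusRdX; mem=30
  op7 P3: store L2 := 90 → I/I/I/M on L2; bus BusRdX Flush; mem=64
  op8 P3: load  L3 → I/I/I/E on L3; bus BusRd; mem=80
  op9 P2: store L1 := 29 → I/I/M/I on L1; bus BusRdX Flush; mem=9
  op10 P0: load  L2 → S/I/I/O on L2; bus BusRd; mem=64
  op11 P2: store L0 := 90 → I/I/M/I on L0; bus BusRdX; mem=30
  op12 P2: load  L4 → I/S/S/I on L4; bus BusRd; mem=30
  op13 P0: store L4 := 45 → M/I/I/I on L4; bus BusRdX; mem=30
  op14 P0: load  L2 → S/I/I/O on L2; bus (none); mem=64
  op15 P3: load  L4 → O/I/I/S on L4; bus BusRd; mem=30
  op16 P3: load  L2 → S/I/I/O on L2; bus (none); mem=64
  op17 P3: load  L1 → I/I/O/S on L1; bus BusRd; mem=9
  op18 P0: load  L2 → S/I/I/O on L2; bus (none); mem=64
  op19 P2: load  L4 → O/I/S/S on L4; bus BusRd; mem=30
  op20 P2: load  L4 → O/I/S/S on L4; bus (none); mem=30
  op21 P3: load  L4 → O/I/S/S on L4; bus (none); mem=30

invalidations = 2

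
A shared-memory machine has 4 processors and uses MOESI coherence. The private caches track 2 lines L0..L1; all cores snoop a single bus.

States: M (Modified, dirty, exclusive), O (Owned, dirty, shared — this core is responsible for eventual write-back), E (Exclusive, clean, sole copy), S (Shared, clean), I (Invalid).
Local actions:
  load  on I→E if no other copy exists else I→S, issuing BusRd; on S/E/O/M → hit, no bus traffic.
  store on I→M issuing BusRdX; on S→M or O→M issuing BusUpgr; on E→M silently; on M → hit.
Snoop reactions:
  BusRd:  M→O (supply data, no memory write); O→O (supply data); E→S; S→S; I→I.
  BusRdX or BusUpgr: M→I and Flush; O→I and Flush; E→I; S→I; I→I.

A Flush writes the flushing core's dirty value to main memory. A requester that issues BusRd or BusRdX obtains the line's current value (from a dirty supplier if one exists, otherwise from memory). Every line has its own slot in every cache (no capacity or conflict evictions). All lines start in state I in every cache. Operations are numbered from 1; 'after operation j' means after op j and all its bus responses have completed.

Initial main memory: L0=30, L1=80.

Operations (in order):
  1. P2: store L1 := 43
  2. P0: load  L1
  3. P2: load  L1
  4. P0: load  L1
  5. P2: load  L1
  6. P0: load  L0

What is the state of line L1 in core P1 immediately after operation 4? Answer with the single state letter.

state = I

step 1: P2: store L1 := 43  ⟶  IIMI  (L1)  txn=BusRdX  M[L1]=80
step 2: P0: load  L1  ⟶  SIOI  (L1)  txn=BusRd  M[L1]=80
step 3: P2: load  L1  ⟶  SIOI  (L1)  txn=∅  M[L1]=80
step 4: P0: load  L1  ⟶  SIOI  (L1)  txn=∅  M[L1]=80
step 5: P2: load  L1  ⟶  SIOI  (L1)  txn=∅  M[L1]=80
step 6: P0: load  L0  ⟶  EIII  (L0)  txn=BusRd  M[L0]=30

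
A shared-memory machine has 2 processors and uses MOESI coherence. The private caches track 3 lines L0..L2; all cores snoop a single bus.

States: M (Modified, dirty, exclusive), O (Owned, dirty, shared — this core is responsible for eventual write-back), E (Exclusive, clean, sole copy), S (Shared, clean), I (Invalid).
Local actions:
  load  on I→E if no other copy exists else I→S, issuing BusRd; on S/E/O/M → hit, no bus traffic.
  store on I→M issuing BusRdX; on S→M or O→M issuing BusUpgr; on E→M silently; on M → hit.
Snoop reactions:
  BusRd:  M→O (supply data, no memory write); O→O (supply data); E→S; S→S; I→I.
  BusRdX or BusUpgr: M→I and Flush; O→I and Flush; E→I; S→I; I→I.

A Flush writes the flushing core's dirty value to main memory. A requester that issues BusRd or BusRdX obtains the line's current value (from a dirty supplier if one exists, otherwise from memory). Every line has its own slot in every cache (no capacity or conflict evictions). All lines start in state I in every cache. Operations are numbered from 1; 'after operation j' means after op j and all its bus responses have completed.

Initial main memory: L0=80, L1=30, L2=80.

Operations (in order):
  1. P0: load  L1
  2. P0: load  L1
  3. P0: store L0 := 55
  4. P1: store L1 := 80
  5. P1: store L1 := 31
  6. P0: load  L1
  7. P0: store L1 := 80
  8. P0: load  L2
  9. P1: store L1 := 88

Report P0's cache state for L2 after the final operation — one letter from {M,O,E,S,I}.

state = E

1. P0: load  L1  bus=[BusRd]  L1: P0=E P1=I  mem[L1]=30
2. P0: load  L1  bus=[-]  L1: P0=E P1=I  mem[L1]=30
3. P0: store L0 := 55  bus=[BusRdX]  L0: P0=M P1=I  mem[L0]=80
4. P1: store L1 := 80  bus=[BusRdX]  L1: P0=I P1=M  mem[L1]=30
5. P1: store L1 := 31  bus=[-]  L1: P0=I P1=M  mem[L1]=30
6. P0: load  L1  bus=[BusRd]  L1: P0=S P1=O  mem[L1]=30
7. P0: store L1 := 80  bus=[BusUpgr,Flush]  L1: P0=M P1=I  mem[L1]=31
8. P0: load  L2  bus=[BusRd]  L2: P0=E P1=I  mem[L2]=80
9. P1: store L1 := 88  bus=[BusRdX,Flush]  L1: P0=I P1=M  mem[L1]=80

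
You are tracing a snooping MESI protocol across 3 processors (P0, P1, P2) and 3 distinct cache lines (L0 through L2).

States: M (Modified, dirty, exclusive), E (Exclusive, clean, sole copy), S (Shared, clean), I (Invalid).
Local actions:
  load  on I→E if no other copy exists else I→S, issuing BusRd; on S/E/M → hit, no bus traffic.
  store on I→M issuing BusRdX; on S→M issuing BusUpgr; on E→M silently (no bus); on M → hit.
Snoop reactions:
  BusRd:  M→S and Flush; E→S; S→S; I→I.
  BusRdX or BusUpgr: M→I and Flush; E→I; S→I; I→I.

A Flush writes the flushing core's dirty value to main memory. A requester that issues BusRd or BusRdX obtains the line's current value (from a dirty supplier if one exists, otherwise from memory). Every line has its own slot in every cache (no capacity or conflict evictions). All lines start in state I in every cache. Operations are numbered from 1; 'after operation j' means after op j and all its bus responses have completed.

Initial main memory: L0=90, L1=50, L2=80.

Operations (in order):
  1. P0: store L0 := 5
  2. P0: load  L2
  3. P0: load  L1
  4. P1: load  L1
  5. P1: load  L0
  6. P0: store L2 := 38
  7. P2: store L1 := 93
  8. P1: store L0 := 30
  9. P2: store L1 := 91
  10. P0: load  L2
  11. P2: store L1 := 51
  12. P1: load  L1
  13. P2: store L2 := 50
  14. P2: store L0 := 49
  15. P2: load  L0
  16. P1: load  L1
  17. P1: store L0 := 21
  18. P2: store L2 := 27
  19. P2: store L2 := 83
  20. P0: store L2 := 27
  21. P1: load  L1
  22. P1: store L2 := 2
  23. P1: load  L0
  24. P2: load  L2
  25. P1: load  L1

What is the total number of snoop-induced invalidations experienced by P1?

invalidations = 2

1. P0: store L0 := 5  bus=[BusRdX]  L0: P0=M P1=I P2=I  mem[L0]=90
2. P0: load  L2  bus=[BusRd]  L2: P0=E P1=I P2=I  mem[L2]=80
3. P0: load  L1  bus=[BusRd]  L1: P0=E P1=I P2=I  mem[L1]=50
4. P1: load  L1  bus=[BusRd]  L1: P0=S P1=S P2=I  mem[L1]=50
5. P1: load  L0  bus=[BusRd,Flush]  L0: P0=S P1=S P2=I  mem[L0]=5
6. P0: store L2 := 38  bus=[-]  L2: P0=M P1=I P2=I  mem[L2]=80
7. P2: store L1 := 93  bus=[BusRdX]  L1: P0=I P1=I P2=M  mem[L1]=50
8. P1: store L0 := 30  bus=[BusUpgr]  L0: P0=I P1=M P2=I  mem[L0]=5
9. P2: store L1 := 91  bus=[-]  L1: P0=I P1=I P2=M  mem[L1]=50
10. P0: load  L2  bus=[-]  L2: P0=M P1=I P2=I  mem[L2]=80
11. P2: store L1 := 51  bus=[-]  L1: P0=I P1=I P2=M  mem[L1]=50
12. P1: load  L1  bus=[BusRd,Flush]  L1: P0=I P1=S P2=S  mem[L1]=51
13. P2: store L2 := 50  bus=[BusRdX,Flush]  L2: P0=I P1=I P2=M  mem[L2]=38
14. P2: store L0 := 49  bus=[BusRdX,Flush]  L0: P0=I P1=I P2=M  mem[L0]=30
15. P2: load  L0  bus=[-]  L0: P0=I P1=I P2=M  mem[L0]=30
16. P1: load  L1  bus=[-]  L1: P0=I P1=S P2=S  mem[L1]=51
17. P1: store L0 := 21  bus=[BusRdX,Flush]  L0: P0=I P1=M P2=I  mem[L0]=49
18. P2: store L2 := 27  bus=[-]  L2: P0=I P1=I P2=M  mem[L2]=38
19. P2: store L2 := 83  bus=[-]  L2: P0=I P1=I P2=M  mem[L2]=38
20. P0: store L2 := 27  bus=[BusRdX,Flush]  L2: P0=M P1=I P2=I  mem[L2]=83
21. P1: load  L1  bus=[-]  L1: P0=I P1=S P2=S  mem[L1]=51
22. P1: store L2 := 2  bus=[BusRdX,Flush]  L2: P0=I P1=M P2=I  mem[L2]=27
23. P1: load  L0  bus=[-]  L0: P0=I P1=M P2=I  mem[L0]=49
24. P2: load  L2  bus=[BusRd,Flush]  L2: P0=I P1=S P2=S  mem[L2]=2
25. P1: load  L1  bus=[-]  L1: P0=I P1=S P2=S  mem[L1]=51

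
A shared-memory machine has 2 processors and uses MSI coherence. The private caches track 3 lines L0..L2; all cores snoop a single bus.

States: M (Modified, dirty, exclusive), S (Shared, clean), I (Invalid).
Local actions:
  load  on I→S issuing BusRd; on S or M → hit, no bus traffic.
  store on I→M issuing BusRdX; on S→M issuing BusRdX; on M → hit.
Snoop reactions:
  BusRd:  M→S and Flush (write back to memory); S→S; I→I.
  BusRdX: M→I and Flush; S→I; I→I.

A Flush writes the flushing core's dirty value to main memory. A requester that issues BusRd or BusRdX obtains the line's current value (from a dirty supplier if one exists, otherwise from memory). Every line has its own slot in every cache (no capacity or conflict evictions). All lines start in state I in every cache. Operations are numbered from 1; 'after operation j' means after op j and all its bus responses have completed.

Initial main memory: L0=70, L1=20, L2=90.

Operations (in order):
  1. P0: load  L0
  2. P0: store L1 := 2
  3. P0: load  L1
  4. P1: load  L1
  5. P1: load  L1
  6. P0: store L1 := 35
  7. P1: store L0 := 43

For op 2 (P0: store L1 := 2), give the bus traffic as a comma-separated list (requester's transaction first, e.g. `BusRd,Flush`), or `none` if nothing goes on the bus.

bus = BusRdX

1. P0: load  L0  bus=[BusRd]  L0: P0=S P1=I  mem[L0]=70
2. P0: store L1 := 2  bus=[BusRdX]  L1: P0=M P1=I  mem[L1]=20
3. P0: load  L1  bus=[-]  L1: P0=M P1=I  mem[L1]=20
4. P1: load  L1  bus=[BusRd,Flush]  L1: P0=S P1=S  mem[L1]=2
5. P1: load  L1  bus=[-]  L1: P0=S P1=S  mem[L1]=2
6. P0: store L1 := 35  bus=[BusRdX]  L1: P0=M P1=I  mem[L1]=2
7. P1: store L0 := 43  bus=[BusRdX]  L0: P0=I P1=M  mem[L0]=70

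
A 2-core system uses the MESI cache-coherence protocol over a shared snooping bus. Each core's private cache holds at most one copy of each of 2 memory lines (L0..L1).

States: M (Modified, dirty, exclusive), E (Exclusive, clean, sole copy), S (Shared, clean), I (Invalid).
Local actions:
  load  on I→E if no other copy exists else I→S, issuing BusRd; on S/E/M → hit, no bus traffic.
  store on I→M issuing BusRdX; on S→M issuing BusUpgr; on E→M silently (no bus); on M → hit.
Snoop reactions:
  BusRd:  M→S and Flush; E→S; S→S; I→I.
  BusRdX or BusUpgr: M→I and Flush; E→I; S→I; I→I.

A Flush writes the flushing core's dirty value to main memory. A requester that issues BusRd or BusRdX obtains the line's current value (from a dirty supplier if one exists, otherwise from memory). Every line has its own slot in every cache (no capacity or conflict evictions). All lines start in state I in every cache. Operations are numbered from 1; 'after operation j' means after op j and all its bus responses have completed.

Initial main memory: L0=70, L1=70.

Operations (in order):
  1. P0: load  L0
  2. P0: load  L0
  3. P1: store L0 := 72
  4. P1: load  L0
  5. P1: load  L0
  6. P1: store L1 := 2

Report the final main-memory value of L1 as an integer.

step 1: P0: load  L0  ⟶  EI  (L0)  txn=BusRd  M[L0]=70
step 2: P0: load  L0  ⟶  EI  (L0)  txn=∅  M[L0]=70
step 3: P1: store L0 := 72  ⟶  IM  (L0)  txn=BusRdX  M[L0]=70
step 4: P1: load  L0  ⟶  IM  (L0)  txn=∅  M[L0]=70
step 5: P1: load  L0  ⟶  IM  (L0)  txn=∅  M[L0]=70
step 6: P1: store L1 := 2  ⟶  IM  (L1)  txn=BusRdX  M[L1]=70

memory[L1] = 70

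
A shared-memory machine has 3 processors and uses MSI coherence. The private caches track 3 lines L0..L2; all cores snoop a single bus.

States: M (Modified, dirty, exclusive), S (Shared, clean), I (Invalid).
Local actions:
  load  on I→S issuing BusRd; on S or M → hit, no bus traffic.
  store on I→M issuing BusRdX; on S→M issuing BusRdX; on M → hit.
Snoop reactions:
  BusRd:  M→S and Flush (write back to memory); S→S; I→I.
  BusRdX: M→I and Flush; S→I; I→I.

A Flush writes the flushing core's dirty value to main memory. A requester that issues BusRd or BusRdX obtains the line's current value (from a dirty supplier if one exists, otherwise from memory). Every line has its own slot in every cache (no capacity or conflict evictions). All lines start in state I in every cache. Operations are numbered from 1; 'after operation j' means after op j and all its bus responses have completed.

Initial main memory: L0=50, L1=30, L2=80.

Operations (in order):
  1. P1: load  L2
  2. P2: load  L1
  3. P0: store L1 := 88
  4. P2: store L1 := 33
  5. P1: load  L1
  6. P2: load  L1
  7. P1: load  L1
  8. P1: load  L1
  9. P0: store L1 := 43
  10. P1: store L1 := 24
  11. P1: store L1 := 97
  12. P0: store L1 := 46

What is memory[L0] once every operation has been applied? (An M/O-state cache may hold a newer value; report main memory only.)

memory[L0] = 50

  op1 P1: load  L2 → I/S/I on L2; bus BusRd; mem=80
  op2 P2: load  L1 → I/I/S on L1; bus BusRd; mem=30
  op3 P0: store L1 := 88 → M/I/I on L1; bus BusRdX; mem=30
  op4 P2: store L1 := 33 → I/I/M on L1; bus BusRdX Flush; mem=88
  op5 P1: load  L1 → I/S/S on L1; bus BusRd Flush; mem=33
  op6 P2: load  L1 → I/S/S on L1; bus (none); mem=33
  op7 P1: load  L1 → I/S/S on L1; bus (none); mem=33
  op8 P1: load  L1 → I/S/S on L1; bus (none); mem=33
  op9 P0: store L1 := 43 → M/I/I on L1; bus BusRdX; mem=33
  op10 P1: store L1 := 24 → I/M/I on L1; bus BusRdX Flush; mem=43
  op11 P1: store L1 := 97 → I/M/I on L1; bus (none); mem=43
  op12 P0: store L1 := 46 → M/I/I on L1; bus BusRdX Flush; mem=97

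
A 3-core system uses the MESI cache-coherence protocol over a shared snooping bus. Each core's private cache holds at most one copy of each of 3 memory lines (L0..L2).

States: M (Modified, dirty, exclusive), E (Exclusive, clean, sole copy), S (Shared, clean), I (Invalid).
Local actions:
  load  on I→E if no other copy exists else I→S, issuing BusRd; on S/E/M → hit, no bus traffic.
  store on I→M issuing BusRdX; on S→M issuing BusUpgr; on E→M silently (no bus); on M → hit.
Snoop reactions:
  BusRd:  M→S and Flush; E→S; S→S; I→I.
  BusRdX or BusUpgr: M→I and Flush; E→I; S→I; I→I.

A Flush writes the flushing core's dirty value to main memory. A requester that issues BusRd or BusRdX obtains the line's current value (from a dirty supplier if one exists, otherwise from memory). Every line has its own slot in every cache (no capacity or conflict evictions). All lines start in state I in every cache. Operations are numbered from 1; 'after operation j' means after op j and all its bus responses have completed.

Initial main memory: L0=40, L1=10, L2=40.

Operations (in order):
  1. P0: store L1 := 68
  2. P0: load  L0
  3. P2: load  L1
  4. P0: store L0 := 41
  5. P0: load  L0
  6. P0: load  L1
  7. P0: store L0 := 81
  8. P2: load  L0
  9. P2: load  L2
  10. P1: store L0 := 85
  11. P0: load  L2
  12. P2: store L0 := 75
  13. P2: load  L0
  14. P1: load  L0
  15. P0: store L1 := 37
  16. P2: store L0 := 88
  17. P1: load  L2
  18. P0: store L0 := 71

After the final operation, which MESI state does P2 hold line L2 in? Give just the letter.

state = S

  op1 P0: store L1 := 68 → M/I/I on L1; bus BusRdX; mem=10
  op2 P0: load  L0 → E/I/I on L0; bus BusRd; mem=40
  op3 P2: load  L1 → S/I/S on L1; bus BusRd Flush; mem=68
  op4 P0: store L0 := 41 → M/I/I on L0; bus (none); mem=40
  op5 P0: load  L0 → M/I/I on L0; bus (none); mem=40
  op6 P0: load  L1 → S/I/S on L1; bus (none); mem=68
  op7 P0: store L0 := 81 → M/I/I on L0; bus (none); mem=40
  op8 P2: load  L0 → S/I/S on L0; bus BusRd Flush; mem=81
  op9 P2: load  L2 → I/I/E on L2; bus BusRd; mem=40
  op10 P1: store L0 := 85 → I/M/I on L0; bus BusRdX; mem=81
  op11 P0: load  L2 → S/I/S on L2; bus BusRd; mem=40
  op12 P2: store L0 := 75 → I/I/M on L0; bus BusRdX Flush; mem=85
  op13 P2: load  L0 → I/I/M on L0; bus (none); mem=85
  op14 P1: load  L0 → I/S/S on L0; bus BusRd Flush; mem=75
  op15 P0: store L1 := 37 → M/I/I on L1; bus BusUpgr; mem=68
  op16 P2: store L0 := 88 → I/I/M on L0; bus BusUpgr; mem=75
  op17 P1: load  L2 → S/S/S on L2; bus BusRd; mem=40
  op18 P0: store L0 := 71 → M/I/I on L0; bus BusRdX Flush; mem=88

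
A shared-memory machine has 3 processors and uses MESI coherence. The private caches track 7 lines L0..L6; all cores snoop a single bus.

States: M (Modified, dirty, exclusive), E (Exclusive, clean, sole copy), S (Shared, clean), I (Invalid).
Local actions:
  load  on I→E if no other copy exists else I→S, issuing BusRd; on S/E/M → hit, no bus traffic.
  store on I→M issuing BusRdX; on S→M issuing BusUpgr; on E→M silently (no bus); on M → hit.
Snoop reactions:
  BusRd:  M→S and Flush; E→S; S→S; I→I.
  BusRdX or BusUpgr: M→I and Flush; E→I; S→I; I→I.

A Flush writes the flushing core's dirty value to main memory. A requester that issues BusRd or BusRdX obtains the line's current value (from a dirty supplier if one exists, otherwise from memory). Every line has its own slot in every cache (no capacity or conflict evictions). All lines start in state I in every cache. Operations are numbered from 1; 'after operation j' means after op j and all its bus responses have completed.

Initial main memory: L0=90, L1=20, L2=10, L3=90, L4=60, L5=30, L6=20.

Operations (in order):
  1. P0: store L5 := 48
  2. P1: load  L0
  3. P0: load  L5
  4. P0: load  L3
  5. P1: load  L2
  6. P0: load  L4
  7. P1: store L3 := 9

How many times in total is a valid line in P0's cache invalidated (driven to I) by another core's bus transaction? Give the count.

invalidations = 1

1. P0: store L5 := 48  bus=[BusRdX]  L5: P0=M P1=I P2=I  mem[L5]=30
2. P1: load  L0  bus=[BusRd]  L0: P0=I P1=E P2=I  mem[L0]=90
3. P0: load  L5  bus=[-]  L5: P0=M P1=I P2=I  mem[L5]=30
4. P0: load  L3  bus=[BusRd]  L3: P0=E P1=I P2=I  mem[L3]=90
5. P1: load  L2  bus=[BusRd]  L2: P0=I P1=E P2=I  mem[L2]=10
6. P0: load  L4  bus=[BusRd]  L4: P0=E P1=I P2=I  mem[L4]=60
7. P1: store L3 := 9  bus=[BusRdX]  L3: P0=I P1=M P2=I  mem[L3]=90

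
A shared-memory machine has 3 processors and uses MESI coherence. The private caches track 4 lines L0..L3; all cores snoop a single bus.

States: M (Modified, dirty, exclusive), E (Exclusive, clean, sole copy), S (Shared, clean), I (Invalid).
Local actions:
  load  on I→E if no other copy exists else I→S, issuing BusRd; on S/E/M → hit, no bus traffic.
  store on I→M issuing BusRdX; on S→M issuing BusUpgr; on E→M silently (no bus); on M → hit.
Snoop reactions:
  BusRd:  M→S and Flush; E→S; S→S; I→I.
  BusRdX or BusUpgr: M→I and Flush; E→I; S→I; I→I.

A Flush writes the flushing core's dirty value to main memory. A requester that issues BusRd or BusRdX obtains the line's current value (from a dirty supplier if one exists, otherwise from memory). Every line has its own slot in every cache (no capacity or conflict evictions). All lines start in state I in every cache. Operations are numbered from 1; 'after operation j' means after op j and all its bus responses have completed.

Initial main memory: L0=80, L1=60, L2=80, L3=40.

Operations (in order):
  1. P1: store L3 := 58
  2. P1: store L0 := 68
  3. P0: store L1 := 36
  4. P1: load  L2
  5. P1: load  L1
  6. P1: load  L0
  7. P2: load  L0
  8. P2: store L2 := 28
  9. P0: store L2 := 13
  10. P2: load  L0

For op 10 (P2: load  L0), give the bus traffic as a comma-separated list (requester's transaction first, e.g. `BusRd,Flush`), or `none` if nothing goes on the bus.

  op1 P1: store L3 := 58 → I/M/I on L3; bus BusRdX; mem=40
  op2 P1: store L0 := 68 → I/M/I on L0; bus BusRdX; mem=80
  op3 P0: store L1 := 36 → M/I/I on L1; bus BusRdX; mem=60
  op4 P1: load  L2 → I/E/I on L2; bus BusRd; mem=80
  op5 P1: load  L1 → S/S/I on L1; bus BusRd Flush; mem=36
  op6 P1: load  L0 → I/M/I on L0; bus (none); mem=80
  op7 P2: load  L0 → I/S/S on L0; bus BusRd Flush; mem=68
  op8 P2: store L2 := 28 → I/I/M on L2; bus BusRdX; mem=80
  op9 P0: store L2 := 13 → M/I/I on L2; bus BusRdX Flush; mem=28
  op10 P2: load  L0 → I/S/S on L0; bus (none); mem=68

bus = none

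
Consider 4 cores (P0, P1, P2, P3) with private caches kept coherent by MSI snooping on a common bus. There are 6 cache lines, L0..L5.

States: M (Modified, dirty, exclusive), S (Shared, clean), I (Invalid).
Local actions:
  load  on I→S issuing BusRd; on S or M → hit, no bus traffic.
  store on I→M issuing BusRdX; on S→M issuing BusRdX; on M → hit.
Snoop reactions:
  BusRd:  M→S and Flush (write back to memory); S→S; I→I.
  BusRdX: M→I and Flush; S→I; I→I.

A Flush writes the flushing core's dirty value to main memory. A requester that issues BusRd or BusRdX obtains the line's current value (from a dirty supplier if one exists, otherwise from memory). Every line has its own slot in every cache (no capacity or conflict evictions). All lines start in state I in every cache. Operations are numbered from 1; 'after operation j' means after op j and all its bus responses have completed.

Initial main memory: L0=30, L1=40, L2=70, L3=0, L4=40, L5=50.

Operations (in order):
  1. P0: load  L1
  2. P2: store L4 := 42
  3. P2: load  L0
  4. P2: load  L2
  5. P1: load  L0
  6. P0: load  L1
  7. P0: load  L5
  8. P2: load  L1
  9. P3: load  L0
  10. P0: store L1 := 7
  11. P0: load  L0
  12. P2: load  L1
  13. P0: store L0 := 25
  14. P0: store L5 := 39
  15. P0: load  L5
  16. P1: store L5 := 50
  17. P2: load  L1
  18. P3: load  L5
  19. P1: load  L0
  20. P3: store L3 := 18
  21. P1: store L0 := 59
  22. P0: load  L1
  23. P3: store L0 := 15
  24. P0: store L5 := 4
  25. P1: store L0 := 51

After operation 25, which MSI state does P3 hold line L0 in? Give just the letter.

step 1: P0: load  L1  ⟶  SIII  (L1)  txn=BusRd  M[L1]=40
step 2: P2: store L4 := 42  ⟶  IIMI  (L4)  txn=BusRdX  M[L4]=40
step 3: P2: load  L0  ⟶  IISI  (L0)  txn=BusRd  M[L0]=30
step 4: P2: load  L2  ⟶  IISI  (L2)  txn=BusRd  M[L2]=70
step 5: P1: load  L0  ⟶  ISSI  (L0)  txn=BusRd  M[L0]=30
step 6: P0: load  L1  ⟶  SIII  (L1)  txn=∅  M[L1]=40
step 7: P0: load  L5  ⟶  SIII  (L5)  txn=BusRd  M[L5]=50
step 8: P2: load  L1  ⟶  SISI  (L1)  txn=BusRd  M[L1]=40
step 9: P3: load  L0  ⟶  ISSS  (L0)  txn=BusRd  M[L0]=30
step 10: P0: store L1 := 7  ⟶  MIII  (L1)  txn=BusRdX  M[L1]=40
step 11: P0: load  L0  ⟶  SSSS  (L0)  txn=BusRd  M[L0]=30
step 12: P2: load  L1  ⟶  SISI  (L1)  txn=BusRd+Flush  M[L1]=7
step 13: P0: store L0 := 25  ⟶  MIII  (L0)  txn=BusRdX  M[L0]=30
step 14: P0: store L5 := 39  ⟶  MIII  (L5)  txn=BusRdX  M[L5]=50
step 15: P0: load  L5  ⟶  MIII  (L5)  txn=∅  M[L5]=50
step 16: P1: store L5 := 50  ⟶  IMII  (L5)  txn=BusRdX+Flush  M[L5]=39
step 17: P2: load  L1  ⟶  SISI  (L1)  txn=∅  M[L1]=7
step 18: P3: load  L5  ⟶  ISIS  (L5)  txn=BusRd+Flush  M[L5]=50
step 19: P1: load  L0  ⟶  SSII  (L0)  txn=BusRd+Flush  M[L0]=25
step 20: P3: store L3 := 18  ⟶  IIIM  (L3)  txn=BusRdX  M[L3]=0
step 21: P1: store L0 := 59  ⟶  IMII  (L0)  txn=BusRdX  M[L0]=25
step 22: P0: load  L1  ⟶  SISI  (L1)  txn=∅  M[L1]=7
step 23: P3: store L0 := 15  ⟶  IIIM  (L0)  txn=BusRdX+Flush  M[L0]=59
step 24: P0: store L5 := 4  ⟶  MIII  (L5)  txn=BusRdX  M[L5]=50
step 25: P1: store L0 := 51  ⟶  IMII  (L0)  txn=BusRdX+Flush  M[L0]=15

state = I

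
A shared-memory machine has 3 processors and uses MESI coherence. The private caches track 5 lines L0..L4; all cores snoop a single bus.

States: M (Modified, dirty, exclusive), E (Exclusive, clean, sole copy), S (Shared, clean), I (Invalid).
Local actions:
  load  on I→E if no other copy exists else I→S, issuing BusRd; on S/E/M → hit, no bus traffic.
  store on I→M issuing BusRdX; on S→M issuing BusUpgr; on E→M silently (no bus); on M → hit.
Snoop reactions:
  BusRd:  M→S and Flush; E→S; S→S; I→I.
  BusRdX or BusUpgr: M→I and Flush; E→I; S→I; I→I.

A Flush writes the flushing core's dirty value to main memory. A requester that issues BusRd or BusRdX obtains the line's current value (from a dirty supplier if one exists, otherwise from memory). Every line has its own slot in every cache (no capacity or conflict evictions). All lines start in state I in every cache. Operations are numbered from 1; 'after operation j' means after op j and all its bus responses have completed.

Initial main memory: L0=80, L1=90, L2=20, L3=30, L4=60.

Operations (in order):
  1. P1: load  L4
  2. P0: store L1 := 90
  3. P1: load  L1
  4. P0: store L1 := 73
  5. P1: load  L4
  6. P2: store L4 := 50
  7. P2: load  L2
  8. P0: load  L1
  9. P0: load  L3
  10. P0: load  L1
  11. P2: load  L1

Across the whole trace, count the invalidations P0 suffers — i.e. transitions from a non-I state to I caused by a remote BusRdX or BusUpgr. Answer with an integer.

invalidations = 0

  op1 P1: load  L4 → I/E/I on L4; bus BusRd; mem=60
  op2 P0: store L1 := 90 → M/I/I on L1; bus BusRdX; mem=90
  op3 P1: load  L1 → S/S/I on L1; bus BusRd Flush; mem=90
  op4 P0: store L1 := 73 → M/I/I on L1; bus BusUpgr; mem=90
  op5 P1: load  L4 → I/E/I on L4; bus (none); mem=60
  op6 P2: store L4 := 50 → I/I/M on L4; bus BusRdX; mem=60
  op7 P2: load  L2 → I/I/E on L2; bus BusRd; mem=20
  op8 P0: load  L1 → M/I/I on L1; bus (none); mem=90
  op9 P0: load  L3 → E/I/I on L3; bus BusRd; mem=30
  op10 P0: load  L1 → M/I/I on L1; bus (none); mem=90
  op11 P2: load  L1 → S/I/S on L1; bus BusRd Flush; mem=73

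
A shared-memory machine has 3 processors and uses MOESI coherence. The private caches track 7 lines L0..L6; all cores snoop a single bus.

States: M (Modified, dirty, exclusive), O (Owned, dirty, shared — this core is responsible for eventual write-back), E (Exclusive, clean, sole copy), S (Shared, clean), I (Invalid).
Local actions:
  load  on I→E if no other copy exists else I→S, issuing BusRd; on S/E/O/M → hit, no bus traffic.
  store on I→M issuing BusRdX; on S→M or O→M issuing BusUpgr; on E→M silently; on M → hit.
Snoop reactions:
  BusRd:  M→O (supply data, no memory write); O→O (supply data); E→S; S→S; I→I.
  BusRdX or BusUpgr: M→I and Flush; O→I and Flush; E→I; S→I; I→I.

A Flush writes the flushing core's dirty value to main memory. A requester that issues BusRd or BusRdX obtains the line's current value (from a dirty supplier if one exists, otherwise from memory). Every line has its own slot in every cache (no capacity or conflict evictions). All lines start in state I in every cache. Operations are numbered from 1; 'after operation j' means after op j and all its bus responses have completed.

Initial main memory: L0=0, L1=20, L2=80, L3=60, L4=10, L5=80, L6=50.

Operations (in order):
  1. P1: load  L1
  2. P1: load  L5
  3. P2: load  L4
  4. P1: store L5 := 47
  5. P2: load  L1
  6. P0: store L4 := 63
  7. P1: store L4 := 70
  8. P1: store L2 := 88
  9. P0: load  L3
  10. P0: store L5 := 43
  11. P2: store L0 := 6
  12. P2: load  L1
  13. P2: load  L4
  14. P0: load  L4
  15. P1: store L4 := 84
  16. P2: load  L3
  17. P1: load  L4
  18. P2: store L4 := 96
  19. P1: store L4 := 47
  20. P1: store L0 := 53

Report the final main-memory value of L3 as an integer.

memory[L3] = 60

  op1 P1: load  L1 → I/E/I on L1; bus BusRd; mem=20
  op2 P1: load  L5 → I/E/I on L5; bus BusRd; mem=80
  op3 P2: load  L4 → I/I/E on L4; bus BusRd; mem=10
  op4 P1: store L5 := 47 → I/M/I on L5; bus (none); mem=80
  op5 P2: load  L1 → I/S/S on L1; bus BusRd; mem=20
  op6 P0: store L4 := 63 → M/I/I on L4; bus BusRdX; mem=10
  op7 P1: store L4 := 70 → I/M/I on L4; bus BusRdX Flush; mem=63
  op8 P1: store L2 := 88 → I/M/I on L2; bus BusRdX; mem=80
  op9 P0: load  L3 → E/I/I on L3; bus BusRd; mem=60
  op10 P0: store L5 := 43 → M/I/I on L5; bus BusRdX Flush; mem=47
  op11 P2: store L0 := 6 → I/I/M on L0; bus BusRdX; mem=0
  op12 P2: load  L1 → I/S/S on L1; bus (none); mem=20
  op13 P2: load  L4 → I/O/S on L4; bus BusRd; mem=63
  op14 P0: load  L4 → S/O/S on L4; bus BusRd; mem=63
  op15 P1: store L4 := 84 → I/M/I on L4; bus BusUpgr; mem=63
  op16 P2: load  L3 → S/I/S on L3; bus BusRd; mem=60
  op17 P1: load  L4 → I/M/I on L4; bus (none); mem=63
  op18 P2: store L4 := 96 → I/I/M on L4; bus BusRdX Flush; mem=84
  op19 P1: store L4 := 47 → I/M/I on L4; bus BusRdX Flush; mem=96
  op20 P1: store L0 := 53 → I/M/I on L0; bus BusRdX Flush; mem=6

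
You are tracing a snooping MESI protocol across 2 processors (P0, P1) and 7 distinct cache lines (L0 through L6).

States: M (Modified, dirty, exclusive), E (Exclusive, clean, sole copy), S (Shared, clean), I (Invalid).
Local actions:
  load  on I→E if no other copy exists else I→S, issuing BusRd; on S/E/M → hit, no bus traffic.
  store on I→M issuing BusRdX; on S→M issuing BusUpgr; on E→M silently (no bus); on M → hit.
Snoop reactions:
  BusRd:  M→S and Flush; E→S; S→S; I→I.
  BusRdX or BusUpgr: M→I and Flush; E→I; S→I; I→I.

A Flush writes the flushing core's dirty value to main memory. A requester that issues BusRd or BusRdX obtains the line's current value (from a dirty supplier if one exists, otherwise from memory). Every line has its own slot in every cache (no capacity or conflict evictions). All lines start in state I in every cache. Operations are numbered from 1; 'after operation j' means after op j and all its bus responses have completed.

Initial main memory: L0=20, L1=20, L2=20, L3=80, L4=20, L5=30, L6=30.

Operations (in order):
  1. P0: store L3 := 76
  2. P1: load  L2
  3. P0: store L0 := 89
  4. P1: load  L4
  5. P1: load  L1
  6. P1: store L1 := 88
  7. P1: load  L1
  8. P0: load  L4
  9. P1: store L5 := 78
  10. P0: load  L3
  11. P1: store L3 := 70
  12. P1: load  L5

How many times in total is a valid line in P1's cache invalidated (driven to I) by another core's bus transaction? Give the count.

step 1: P0: store L3 := 76  ⟶  MI  (L3)  txn=BusRdX  M[L3]=80
step 2: P1: load  L2  ⟶  IE  (L2)  txn=BusRd  M[L2]=20
step 3: P0: store L0 := 89  ⟶  MI  (L0)  txn=BusRdX  M[L0]=20
step 4: P1: load  L4  ⟶  IE  (L4)  txn=BusRd  M[L4]=20
step 5: P1: load  L1  ⟶  IE  (L1)  txn=BusRd  M[L1]=20
step 6: P1: store L1 := 88  ⟶  IM  (L1)  txn=∅  M[L1]=20
step 7: P1: load  L1  ⟶  IM  (L1)  txn=∅  M[L1]=20
step 8: P0: load  L4  ⟶  SS  (L4)  txn=BusRd  M[L4]=20
step 9: P1: store L5 := 78  ⟶  IM  (L5)  txn=BusRdX  M[L5]=30
step 10: P0: load  L3  ⟶  MI  (L3)  txn=∅  M[L3]=80
step 11: P1: store L3 := 70  ⟶  IM  (L3)  txn=BusRdX+Flush  M[L3]=76
step 12: P1: load  L5  ⟶  IM  (L5)  txn=∅  M[L5]=30

invalidations = 0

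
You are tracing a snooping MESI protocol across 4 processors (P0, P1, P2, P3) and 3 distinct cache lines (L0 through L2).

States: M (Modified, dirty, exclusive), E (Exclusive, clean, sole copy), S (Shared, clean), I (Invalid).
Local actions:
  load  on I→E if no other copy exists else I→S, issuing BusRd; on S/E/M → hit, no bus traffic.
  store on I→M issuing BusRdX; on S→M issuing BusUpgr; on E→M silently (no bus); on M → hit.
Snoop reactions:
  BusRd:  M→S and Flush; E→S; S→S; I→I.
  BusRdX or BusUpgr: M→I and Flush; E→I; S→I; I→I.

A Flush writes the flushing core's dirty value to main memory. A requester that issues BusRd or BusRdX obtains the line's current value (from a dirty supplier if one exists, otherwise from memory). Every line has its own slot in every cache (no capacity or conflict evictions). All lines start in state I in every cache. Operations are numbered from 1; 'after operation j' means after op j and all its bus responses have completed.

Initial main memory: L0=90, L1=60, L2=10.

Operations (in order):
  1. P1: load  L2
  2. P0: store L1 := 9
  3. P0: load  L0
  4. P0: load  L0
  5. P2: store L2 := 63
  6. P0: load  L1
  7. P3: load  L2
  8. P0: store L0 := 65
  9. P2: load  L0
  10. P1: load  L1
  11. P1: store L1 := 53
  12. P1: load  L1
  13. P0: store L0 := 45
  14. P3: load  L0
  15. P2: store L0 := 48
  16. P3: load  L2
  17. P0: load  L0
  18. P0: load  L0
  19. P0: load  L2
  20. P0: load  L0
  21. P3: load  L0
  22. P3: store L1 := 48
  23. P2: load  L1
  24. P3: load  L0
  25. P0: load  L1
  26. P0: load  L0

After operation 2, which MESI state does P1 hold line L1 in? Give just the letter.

state = I

1. P1: load  L2  bus=[BusRd]  L2: P0=I P1=E P2=I P3=I  mem[L2]=10
2. P0: store L1 := 9  bus=[BusRdX]  L1: P0=M P1=I P2=I P3=I  mem[L1]=60
3. P0: load  L0  bus=[BusRd]  L0: P0=E P1=I P2=I P3=I  mem[L0]=90
4. P0: load  L0  bus=[-]  L0: P0=E P1=I P2=I P3=I  mem[L0]=90
5. P2: store L2 := 63  bus=[BusRdX]  L2: P0=I P1=I P2=M P3=I  mem[L2]=10
6. P0: load  L1  bus=[-]  L1: P0=M P1=I P2=I P3=I  mem[L1]=60
7. P3: load  L2  bus=[BusRd,Flush]  L2: P0=I P1=I P2=S P3=S  mem[L2]=63
8. P0: store L0 := 65  bus=[-]  L0: P0=M P1=I P2=I P3=I  mem[L0]=90
9. P2: load  L0  bus=[BusRd,Flush]  L0: P0=S P1=I P2=S P3=I  mem[L0]=65
10. P1: load  L1  bus=[BusRd,Flush]  L1: P0=S P1=S P2=I P3=I  mem[L1]=9
11. P1: store L1 := 53  bus=[BusUpgr]  L1: P0=I P1=M P2=I P3=I  mem[L1]=9
12. P1: load  L1  bus=[-]  L1: P0=I P1=M P2=I P3=I  mem[L1]=9
13. P0: store L0 := 45  bus=[BusUpgr]  L0: P0=M P1=I P2=I P3=I  mem[L0]=65
14. P3: load  L0  bus=[BusRd,Flush]  L0: P0=S P1=I P2=I P3=S  mem[L0]=45
15. P2: store L0 := 48  bus=[BusRdX]  L0: P0=I P1=I P2=M P3=I  mem[L0]=45
16. P3: load  L2  bus=[-]  L2: P0=I P1=I P2=S P3=S  mem[L2]=63
17. P0: load  L0  bus=[BusRd,Flush]  L0: P0=S P1=I P2=S P3=I  mem[L0]=48
18. P0: load  L0  bus=[-]  L0: P0=S P1=I P2=S P3=I  mem[L0]=48
19. P0: load  L2  bus=[BusRd]  L2: P0=S P1=I P2=S P3=S  mem[L2]=63
20. P0: load  L0  bus=[-]  L0: P0=S P1=I P2=S P3=I  mem[L0]=48
21. P3: load  L0  bus=[BusRd]  L0: P0=S P1=I P2=S P3=S  mem[L0]=48
22. P3: store L1 := 48  bus=[BusRdX,Flush]  L1: P0=I P1=I P2=I P3=M  mem[L1]=53
23. P2: load  L1  bus=[BusRd,Flush]  L1: P0=I P1=I P2=S P3=S  mem[L1]=48
24. P3: load  L0  bus=[-]  L0: P0=S P1=I P2=S P3=S  mem[L0]=48
25. P0: load  L1  bus=[BusRd]  L1: P0=S P1=I P2=S P3=S  mem[L1]=48
26. P0: load  L0  bus=[-]  L0: P0=S P1=I P2=S P3=S  mem[L0]=48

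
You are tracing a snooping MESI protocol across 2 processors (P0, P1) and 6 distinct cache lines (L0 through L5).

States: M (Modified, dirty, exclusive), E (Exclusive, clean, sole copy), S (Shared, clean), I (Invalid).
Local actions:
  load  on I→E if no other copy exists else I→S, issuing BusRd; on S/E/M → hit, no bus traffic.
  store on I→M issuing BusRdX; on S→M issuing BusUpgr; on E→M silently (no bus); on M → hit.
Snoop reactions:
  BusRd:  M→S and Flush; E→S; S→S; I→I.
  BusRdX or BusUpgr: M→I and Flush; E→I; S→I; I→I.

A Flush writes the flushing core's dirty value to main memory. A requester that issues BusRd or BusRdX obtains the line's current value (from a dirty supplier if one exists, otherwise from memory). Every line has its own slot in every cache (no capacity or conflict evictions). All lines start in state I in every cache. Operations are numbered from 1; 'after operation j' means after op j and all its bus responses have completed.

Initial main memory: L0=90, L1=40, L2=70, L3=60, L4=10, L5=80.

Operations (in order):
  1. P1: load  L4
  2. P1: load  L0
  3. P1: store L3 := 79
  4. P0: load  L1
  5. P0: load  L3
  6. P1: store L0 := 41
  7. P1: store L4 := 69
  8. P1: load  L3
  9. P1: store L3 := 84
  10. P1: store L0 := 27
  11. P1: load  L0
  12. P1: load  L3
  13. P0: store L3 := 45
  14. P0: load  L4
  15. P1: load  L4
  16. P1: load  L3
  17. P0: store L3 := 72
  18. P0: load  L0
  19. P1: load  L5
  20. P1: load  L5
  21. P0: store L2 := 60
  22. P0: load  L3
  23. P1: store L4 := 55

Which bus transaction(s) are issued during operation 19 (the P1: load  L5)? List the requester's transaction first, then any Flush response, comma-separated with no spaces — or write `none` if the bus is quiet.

bus = BusRd

[1] P1: load  L4 | P0:I, P1:E(10) | bus: BusRd
[2] P1: load  L0 | P0:I, P1:E(90) | bus: BusRd
[3] P1: store L3 := 79 | P0:I, P1:M(79) | bus: BusRdX
[4] P0: load  L1 | P0:E(40), P1:I | bus: BusRd
[5] P0: load  L3 | P0:S(79), P1:S(79) | bus: BusRd,Flush
[6] P1: store L0 := 41 | P0:I, P1:M(41) | bus: none
[7] P1: store L4 := 69 | P0:I, P1:M(69) | bus: none
[8] P1: load  L3 | P0:S(79), P1:S(79) | bus: none
[9] P1: store L3 := 84 | P0:I, P1:M(84) | bus: BusUpgr
[10] P1: store L0 := 27 | P0:I, P1:M(27) | bus: none
[11] P1: load  L0 | P0:I, P1:M(27) | bus: none
[12] P1: load  L3 | P0:I, P1:M(84) | bus: none
[13] P0: store L3 := 45 | P0:M(45), P1:I | bus: BusRdX,Flush
[14] P0: load  L4 | P0:S(69), P1:S(69) | bus: BusRd,Flush
[15] P1: load  L4 | P0:S(69), P1:S(69) | bus: none
[16] P1: load  L3 | P0:S(45), P1:S(45) | bus: BusRd,Flush
[17] P0: store L3 := 72 | P0:M(72), P1:I | bus: BusUpgr
[18] P0: load  L0 | P0:S(27), P1:S(27) | bus: BusRd,Flush
[19] P1: load  L5 | P0:I, P1:E(80) | bus: BusRd
[20] P1: load  L5 | P0:I, P1:E(80) | bus: none
[21] P0: store L2 := 60 | P0:M(60), P1:I | bus: BusRdX
[22] P0: load  L3 | P0:M(72), P1:I | bus: none
[23] P1: store L4 := 55 | P0:I, P1:M(55) | bus: BusUpgr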